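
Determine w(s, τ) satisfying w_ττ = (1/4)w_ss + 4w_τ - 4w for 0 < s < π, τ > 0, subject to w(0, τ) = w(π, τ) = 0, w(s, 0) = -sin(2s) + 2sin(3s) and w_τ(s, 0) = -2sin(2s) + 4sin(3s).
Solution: Substitute w = exp(2τ)u.
Then w_τ = exp(2τ)(u_τ + 2u), w_ττ = exp(2τ)(u_ττ + 4u_τ + 4u), w_ss = exp(2τ)u_ss; substituting and dividing by exp(2τ), the lower-order terms cancel: u_ττ = (1/4)u_ss (standard wave equation).
Data for u: u(s,0) = w(s,0) = -sin(2s) + 2sin(3s); u_τ(s,0) = w_τ(s,0) - 2w(s,0) = 0. The boundary conditions carry over: u(0,τ) = u(π,τ) = 0.
Separating variables: u = Σ [A_n cos(ω_n τ) + B_n sin(ω_n τ)] sin(ns), ω_n = n/2. From ICs: A_2=-1, A_3=2.
So u(s,τ) = -sin(2s)cos(τ) + 2sin(3s)cos(3τ/2), and w(s,τ) = exp(2τ)u(s,τ).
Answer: w(s, τ) = -exp(2τ)sin(2s)cos(τ) + 2exp(2τ)sin(3s)cos(3τ/2)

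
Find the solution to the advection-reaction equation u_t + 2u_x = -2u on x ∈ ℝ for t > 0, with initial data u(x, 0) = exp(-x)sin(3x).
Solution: Substitute u = exp(-x)w, i.e. w = exp(x)u.
By the product rule, u_x = exp(-x)(w_x - w), u_t = exp(-x)w_t.
Substituting into the PDE and dividing by exp(-x): w_t + 2(w_x - w) = -2w.
The lower-order terms cancel, leaving the standard advection equation w_t + 2w_x = 0.
Initial data for w: w(x,0) = exp(x)u(x,0) = sin(3x).
Solve for w:
  By method of characteristics (waves move right with speed 2):
  Along characteristics x - 2t = const, w is constant, so w(x,t) = f(x - 2t) with f = w(·, 0).
Hence w(x,t) = -sin(6t - 3x).
Transform back: u(x,t) = exp(-x)w(x,t).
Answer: u(x, t) = -exp(-x)sin(6t - 3x)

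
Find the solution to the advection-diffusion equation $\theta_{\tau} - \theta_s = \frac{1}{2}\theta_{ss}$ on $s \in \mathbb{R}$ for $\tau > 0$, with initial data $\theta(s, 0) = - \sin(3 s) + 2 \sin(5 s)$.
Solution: Change to a moving frame: let $\eta = s + \tau$, $\sigma = \tau$ and write $\theta(s,\tau) = u(\eta,\sigma)$.
By the chain rule $\theta_{\tau} = u_{\sigma} + u_{\eta}$, $\theta_s = u_{\eta}$, $\theta_{ss} = u_{\eta\eta}$.
Then $\theta_{\tau} - \theta_s = u_{\sigma}$: the advection term cancels and the PDE becomes the heat equation $u_{\sigma} = \frac{1}{2}u_{\eta\eta}$ on $\eta \in \mathbb{R}$.
Initial data: $u(\eta,0) = \theta(\eta,0) = - \sin(3 \eta) + 2 \sin(5 \eta)$.
On $\eta \in \mathbb{R}$ each mode satisfies $(\sin(n\eta))'' = -n^2 \sin(n\eta)$, so $e^{-n^2\sigma/2} \sin(n\eta)$ solves the heat equation; by superposition $u(\eta,\sigma) = \sum c_n e^{-n^2\sigma/2} \sin(n\eta)$.
Reading off the coefficients: $c_3=-1, c_5=2$, so $u(\eta,\sigma) = - e^{-9 \sigma/2} \sin(3 \eta) + 2 e^{-25 \sigma/2} \sin(5 \eta)$.
Substituting back $\eta = s + \tau$, $\sigma = \tau$: $\theta(s,\tau) = u(s + \tau, \tau)$.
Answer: $\theta(s, \tau) = - e^{-9 \tau/2} \sin(3 \tau + 3 s) + 2 e^{-25 \tau/2} \sin(5 \tau + 5 s)$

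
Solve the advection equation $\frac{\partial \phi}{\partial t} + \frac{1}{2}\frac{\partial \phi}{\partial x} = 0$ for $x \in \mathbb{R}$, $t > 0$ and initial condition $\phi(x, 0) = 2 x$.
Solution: By characteristics ($dx/dt = 1/2$), $\phi(x,t) = f(x - \frac{1}{2}t)$ with $f = \phi( \cdot , 0)$.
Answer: $\phi(x, t) = - t + 2 x$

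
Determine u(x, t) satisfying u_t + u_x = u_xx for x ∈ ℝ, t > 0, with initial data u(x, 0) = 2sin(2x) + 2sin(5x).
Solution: Change to a moving frame: let η = x - t, σ = t and write u(x,t) = w(η,σ).
By the chain rule u_t = w_σ - w_η, u_x = w_η, u_xx = w_ηη.
Then u_t + u_x = w_σ: the advection term cancels and the PDE becomes the heat equation w_σ = w_ηη on η ∈ ℝ.
Initial data: w(η,0) = u(η,0) = 2sin(2η) + 2sin(5η).
On η ∈ ℝ each mode satisfies (sin(nη))″ = -n² sin(nη), so exp(-n²σ) sin(nη) solves the heat equation; by superposition w(η,σ) = Σ c_n exp(-n²σ) sin(nη).
Reading off the coefficients: c_2=2, c_5=2, so w(η,σ) = 2exp(-4σ)sin(2η) + 2exp(-25σ)sin(5η).
Substituting back η = x - t, σ = t: u(x,t) = w(x - t, t).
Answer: u(x, t) = -2exp(-4t)sin(2t - 2x) - 2exp(-25t)sin(5t - 5x)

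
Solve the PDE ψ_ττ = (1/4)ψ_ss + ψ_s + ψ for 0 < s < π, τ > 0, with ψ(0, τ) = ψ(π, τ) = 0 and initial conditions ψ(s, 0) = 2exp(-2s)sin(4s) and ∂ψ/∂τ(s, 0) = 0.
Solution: Substitute ψ = exp(-2s)u, i.e. u = exp(2s)ψ.
By the product rule, ψ_s = exp(-2s)(u_s - 2u), ψ_ss = exp(-2s)(u_ss - 4u_s + 4u), ψ_ττ = exp(-2s)u_ττ.
Substituting into the PDE and dividing by exp(-2s): u_ττ = (1/4)(u_ss - 4u_s + 4u) + (u_s - 2u) + u.
The lower-order terms cancel, leaving the standard wave equation u_ττ = (1/4)u_ss.
Initial data for u: u(s,0) = exp(2s)ψ(s,0) = 2sin(4s); u_τ(s,0) = exp(2s)ψ_τ(s,0) = 0. The boundary conditions carry over: u(0,τ) = u(π,τ) = 0.
Solve for u:
  Using separation of variables u = X(s)T(τ):
  Eigenfunctions: sin(ns), n = 1, 2, 3, ...
  General solution: u(s, τ) = Σ [A_n cos(n τ/2) + B_n sin(n τ/2)] sin(ns)
  From u(s,0) = 2sin(4s): A_4=2. From u_τ(s,0) = 0: all B_n = 0.
Hence u(s,τ) = 2sin(4s)cos(2τ).
Transform back: ψ(s,τ) = exp(-2s)u(s,τ).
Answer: ψ(s, τ) = 2exp(-2s)sin(4s)cos(2τ)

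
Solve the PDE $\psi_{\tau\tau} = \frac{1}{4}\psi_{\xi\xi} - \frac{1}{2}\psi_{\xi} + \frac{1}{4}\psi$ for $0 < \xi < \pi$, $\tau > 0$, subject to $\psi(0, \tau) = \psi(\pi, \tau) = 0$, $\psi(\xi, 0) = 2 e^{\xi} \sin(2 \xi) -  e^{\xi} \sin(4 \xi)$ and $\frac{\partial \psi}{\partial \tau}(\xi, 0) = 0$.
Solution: Substitute $\psi = e^{\xi}u$.
Then $\psi_{\xi} = e^{\xi}(u_{\xi} + u)$, $\psi_{\xi\xi} = e^{\xi}(u_{\xi\xi} + 2u_{\xi} + u)$, $\psi_{\tau\tau} = e^{\xi}u_{\tau\tau}$; substituting and dividing by $e^{\xi}$, the lower-order terms cancel: $u_{\tau\tau} = \frac{1}{4}u_{\xi\xi}$ (standard wave equation).
Data for $u$: $u(\xi,0) = e^{-\xi}\psi(\xi,0) = 2 \sin(2 \xi) - \sin(4 \xi)$; $u_{\tau}(\xi,0) = e^{-\xi}\psi_{\tau}(\xi,0) = 0$. The boundary conditions carry over: $u(0,\tau) = u(\pi,\tau) = 0$.
Separating variables: $u = \sum [A_n \cos(\omega_n \tau) + B_n \sin(\omega_n \tau)] \sin(n\xi)$, $\omega_n = n/2$. From ICs: $A_2=2, A_4=-1$.
So $u(\xi,\tau) = 2 \sin(2 \xi) \cos(\tau) - \sin(4 \xi) \cos(2 \tau)$, and $\psi(\xi,\tau) = e^{\xi}u(\xi,\tau)$.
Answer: $\psi(\xi, \tau) = 2 e^{\xi} \sin(2 \xi) \cos(\tau) -  e^{\xi} \sin(4 \xi) \cos(2 \tau)$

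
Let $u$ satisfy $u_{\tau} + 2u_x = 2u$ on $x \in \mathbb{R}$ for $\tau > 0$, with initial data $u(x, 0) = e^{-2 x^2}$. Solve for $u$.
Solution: Substitute $u = e^{2\tau}w$, i.e. $w = e^{-2\tau}u$.
By the product rule, $u_{\tau} = e^{2\tau}(w_{\tau} + 2w)$, $u_x = e^{2\tau}w_x$.
Substituting into the PDE and dividing by $e^{2\tau}$: $w_{\tau} + 2w + 2w_x = 2w$.
The lower-order terms cancel, leaving the standard advection equation $w_{\tau} + 2w_x = 0$.
Initial data for $w$: $w(x,0) = u(x,0) = e^{-2 x^2}$.
Solve for $w$:
  By method of characteristics (waves move right with speed 2):
  Along characteristics $x - 2\tau =$ const, $w$ is constant, so $w(x,\tau) = f(x - 2\tau)$ with $f = w( \cdot , 0)$.
Hence $w(x,\tau) = e^{-2 (x - 2 \tau)^2}$.
Transform back: $u(x,\tau) = e^{2\tau}w(x,\tau)$.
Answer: $u(x, \tau) = e^{2 \tau} e^{-2 (-2 \tau + x)^2}$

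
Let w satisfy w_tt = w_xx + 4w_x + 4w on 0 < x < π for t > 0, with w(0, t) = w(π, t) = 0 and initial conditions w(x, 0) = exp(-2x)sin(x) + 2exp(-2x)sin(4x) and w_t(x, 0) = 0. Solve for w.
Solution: Substitute w = exp(-2x)u, i.e. u = exp(2x)w.
By the product rule, w_x = exp(-2x)(u_x - 2u), w_xx = exp(-2x)(u_xx - 4u_x + 4u), w_tt = exp(-2x)u_tt.
Substituting into the PDE and dividing by exp(-2x): u_tt = (u_xx - 4u_x + 4u) + 4(u_x - 2u) + 4u.
The lower-order terms cancel, leaving the standard wave equation u_tt = u_xx.
Initial data for u: u(x,0) = exp(2x)w(x,0) = sin(x) + 2sin(4x); u_t(x,0) = exp(2x)w_t(x,0) = 0. The boundary conditions carry over: u(0,t) = u(π,t) = 0.
Solve for u:
  Using separation of variables u = X(x)T(t):
  Eigenfunctions: sin(nx), n = 1, 2, 3, ...
  General solution: u(x, t) = Σ [A_n cos(n t) + B_n sin(n t)] sin(nx)
  From u(x,0) = sin(x) + 2sin(4x): A_1=1, A_4=2. From u_t(x,0) = 0: all B_n = 0.
Hence u(x,t) = sin(x)cos(t) + 2sin(4x)cos(4t).
Transform back: w(x,t) = exp(-2x)u(x,t).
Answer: w(x, t) = exp(-2x)sin(x)cos(t) + 2exp(-2x)sin(4x)cos(4t)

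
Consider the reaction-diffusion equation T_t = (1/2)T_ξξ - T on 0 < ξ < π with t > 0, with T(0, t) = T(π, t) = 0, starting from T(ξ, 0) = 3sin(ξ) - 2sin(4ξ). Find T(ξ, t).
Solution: Substitute T = exp(-t)u.
Then T_t = exp(-t)(u_t - u), T_ξξ = exp(-t)u_ξξ; substituting and dividing by exp(-t), the lower-order terms cancel: u_t = (1/2)u_ξξ (standard heat equation).
Data for u: u(ξ,0) = T(ξ,0) = 3sin(ξ) - 2sin(4ξ). The boundary conditions carry over: u(0,t) = u(π,t) = 0.
Separating variables: u = Σ c_n exp(-n²t/2) sin(nξ). From u(ξ,0) = 3sin(ξ) - 2sin(4ξ): c_1=3, c_4=-2.
So u(ξ,t) = -2exp(-8t)sin(4ξ) + 3exp(-t/2)sin(ξ), and T(ξ,t) = exp(-t)u(ξ,t).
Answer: T(ξ, t) = -2exp(-9t)sin(4ξ) + 3exp(-3t/2)sin(ξ)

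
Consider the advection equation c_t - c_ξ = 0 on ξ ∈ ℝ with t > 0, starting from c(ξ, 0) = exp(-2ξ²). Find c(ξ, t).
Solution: By method of characteristics (waves move left with speed 1):
Along characteristics ξ + t = const, c is constant, so c(ξ,t) = f(ξ + t) with f = c(·, 0).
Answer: c(ξ, t) = exp(-2(t + ξ)²)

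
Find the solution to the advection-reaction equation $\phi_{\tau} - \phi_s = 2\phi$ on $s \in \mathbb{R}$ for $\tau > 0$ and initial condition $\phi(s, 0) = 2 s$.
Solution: Substitute $\phi = e^{2\tau}u$.
Then $\phi_{\tau} = e^{2\tau}(u_{\tau} + 2u)$, $\phi_s = e^{2\tau}u_s$; substituting and dividing by $e^{2\tau}$, the lower-order terms cancel: $u_{\tau} - u_s = 0$ (standard advection equation).
Data for $u$: $u(s,0) = \phi(s,0) = 2 s$.
By characteristics ($ds/d\tau = -1$), $u(s,\tau) = f(s + \tau)$ with $f = u( \cdot , 0)$.
So $u(s,\tau) = 2 s + 2 \tau$, and $\phi(s,\tau) = e^{2\tau}u(s,\tau)$.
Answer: $\phi(s, \tau) = 2 \tau e^{2 \tau} + 2 s e^{2 \tau}$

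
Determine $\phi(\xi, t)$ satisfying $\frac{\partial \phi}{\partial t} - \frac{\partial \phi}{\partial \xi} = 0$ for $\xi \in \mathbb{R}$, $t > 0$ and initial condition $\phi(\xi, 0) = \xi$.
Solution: By characteristics ($d\xi/dt = -1$), $\phi(\xi,t) = f(\xi + t)$ with $f = \phi( \cdot , 0)$.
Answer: $\phi(\xi, t) = \xi + t$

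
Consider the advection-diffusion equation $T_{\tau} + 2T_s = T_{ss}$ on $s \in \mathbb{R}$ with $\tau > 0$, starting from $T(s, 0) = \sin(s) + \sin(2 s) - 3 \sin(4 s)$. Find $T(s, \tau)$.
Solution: Change to a moving frame: let $\eta = s - 2\tau$, $\sigma = \tau$ and write $T(s,\tau) = u(\eta,\sigma)$.
By the chain rule $T_{\tau} = u_{\sigma} - 2u_{\eta}$, $T_s = u_{\eta}$, $T_{ss} = u_{\eta\eta}$.
Then $T_{\tau} + 2T_s = u_{\sigma}$: the advection term cancels and the PDE becomes the heat equation $u_{\sigma} = u_{\eta\eta}$ on $\eta \in \mathbb{R}$.
Initial data: $u(\eta,0) = T(\eta,0) = \sin(\eta) + \sin(2 \eta) - 3 \sin(4 \eta)$.
On $\eta \in \mathbb{R}$ each mode satisfies $(\sin(n\eta))'' = -n^2 \sin(n\eta)$, so $e^{-n^2\sigma} \sin(n\eta)$ solves the heat equation; by superposition $u(\eta,\sigma) = \sum c_n e^{-n^2\sigma} \sin(n\eta)$.
Reading off the coefficients: $c_1=1, c_2=1, c_4=-3$, so $u(\eta,\sigma) = e^{-\sigma} \sin(\eta) + e^{-4 \sigma} \sin(2 \eta) - 3 e^{-16 \sigma} \sin(4 \eta)$.
Substituting back $\eta = s - 2\tau$, $\sigma = \tau$: $T(s,\tau) = u(s - 2\tau, \tau)$.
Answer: $T(s, \tau) = - e^{-\tau} \sin(2 \tau - s) -  e^{-4 \tau} \sin(4 \tau - 2 s) + 3 e^{-16 \tau} \sin(8 \tau - 4 s)$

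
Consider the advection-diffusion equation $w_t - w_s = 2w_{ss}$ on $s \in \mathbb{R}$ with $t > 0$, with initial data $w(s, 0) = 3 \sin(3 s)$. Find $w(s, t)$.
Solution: Moving frame: $\eta = s + t$, $\sigma = t$, $w = u(\eta,\sigma)$, so $w_t = u_{\sigma} + u_{\eta}$ and $w_{ss} = u_{\eta\eta}$.
Hence $w_t - w_s = u_{\sigma}$ and the PDE becomes the heat equation $u_{\sigma} = 2u_{\eta\eta}$ on $\eta \in \mathbb{R}$.
Initial data: $u(\eta,0) = w(\eta,0) = 3 \sin(3 \eta)$. Each mode $\sin(n\eta)$ decays as $e^{-2n^2\sigma}$ on $\mathbb{R}$, so $u(\eta,\sigma) = \sum c_n e^{-2n^2\sigma} \sin(n\eta)$ with $c_3=3$: $u(\eta,\sigma) = 3 e^{-18 \sigma} \sin(3 \eta)$.
Substituting back: $w(s,t) = u(s + t, t)$.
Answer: $w(s, t) = 3 e^{-18 t} \sin(3 s + 3 t)$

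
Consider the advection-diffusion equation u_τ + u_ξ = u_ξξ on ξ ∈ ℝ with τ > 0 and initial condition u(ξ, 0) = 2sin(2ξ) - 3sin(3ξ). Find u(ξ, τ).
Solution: Change to a moving frame: let η = ξ - τ, σ = τ and write u(ξ,τ) = w(η,σ).
By the chain rule u_τ = w_σ - w_η, u_ξ = w_η, u_ξξ = w_ηη.
Then u_τ + u_ξ = w_σ: the advection term cancels and the PDE becomes the heat equation w_σ = w_ηη on η ∈ ℝ.
Initial data: w(η,0) = u(η,0) = 2sin(2η) - 3sin(3η).
On η ∈ ℝ each mode satisfies (sin(nη))″ = -n² sin(nη), so exp(-n²σ) sin(nη) solves the heat equation; by superposition w(η,σ) = Σ c_n exp(-n²σ) sin(nη).
Reading off the coefficients: c_2=2, c_3=-3, so w(η,σ) = 2exp(-4σ)sin(2η) - 3exp(-9σ)sin(3η).
Substituting back η = ξ - τ, σ = τ: u(ξ,τ) = w(ξ - τ, τ).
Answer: u(ξ, τ) = 2exp(-4τ)sin(2ξ - 2τ) - 3exp(-9τ)sin(3ξ - 3τ)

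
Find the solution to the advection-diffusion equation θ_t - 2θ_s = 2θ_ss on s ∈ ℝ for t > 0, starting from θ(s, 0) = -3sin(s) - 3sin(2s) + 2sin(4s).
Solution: Moving frame: η = s + 2t, σ = t, θ = u(η,σ), so θ_t = u_σ + 2u_η and θ_ss = u_ηη.
Hence θ_t - 2θ_s = u_σ and the PDE becomes the heat equation u_σ = 2u_ηη on η ∈ ℝ.
Initial data: u(η,0) = θ(η,0) = -3sin(η) - 3sin(2η) + 2sin(4η). Each mode sin(nη) decays as exp(-2n²σ) on ℝ, so u(η,σ) = Σ c_n exp(-2n²σ) sin(nη) with c_1=-3, c_2=-3, c_4=2: u(η,σ) = -3exp(-2σ)sin(η) - 3exp(-8σ)sin(2η) + 2exp(-32σ)sin(4η).
Substituting back: θ(s,t) = u(s + 2t, t).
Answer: θ(s, t) = -3exp(-2t)sin(s + 2t) - 3exp(-8t)sin(2s + 4t) + 2exp(-32t)sin(4s + 8t)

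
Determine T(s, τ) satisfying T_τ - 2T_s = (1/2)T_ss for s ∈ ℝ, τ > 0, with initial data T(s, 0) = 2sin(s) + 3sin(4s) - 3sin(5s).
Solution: Moving frame: η = s + 2τ, σ = τ, T = u(η,σ), so T_τ = u_σ + 2u_η and T_ss = u_ηη.
Hence T_τ - 2T_s = u_σ and the PDE becomes the heat equation u_σ = (1/2)u_ηη on η ∈ ℝ.
Initial data: u(η,0) = T(η,0) = 2sin(η) + 3sin(4η) - 3sin(5η). Each mode sin(nη) decays as exp(-n²σ/2) on ℝ, so u(η,σ) = Σ c_n exp(-n²σ/2) sin(nη) with c_1=2, c_4=3, c_5=-3: u(η,σ) = 3exp(-8σ)sin(4η) + 2exp(-σ/2)sin(η) - 3exp(-25σ/2)sin(5η).
Substituting back: T(s,τ) = u(s + 2τ, τ).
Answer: T(s, τ) = 3exp(-8τ)sin(4s + 8τ) + 2exp(-τ/2)sin(s + 2τ) - 3exp(-25τ/2)sin(5s + 10τ)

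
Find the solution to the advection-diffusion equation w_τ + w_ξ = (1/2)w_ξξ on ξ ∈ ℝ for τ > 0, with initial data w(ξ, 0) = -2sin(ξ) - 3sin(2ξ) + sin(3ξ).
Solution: Change to a moving frame: let η = ξ - τ, σ = τ and write w(ξ,τ) = u(η,σ).
By the chain rule w_τ = u_σ - u_η, w_ξ = u_η, w_ξξ = u_ηη.
Then w_τ + w_ξ = u_σ: the advection term cancels and the PDE becomes the heat equation u_σ = (1/2)u_ηη on η ∈ ℝ.
Initial data: u(η,0) = w(η,0) = -2sin(η) - 3sin(2η) + sin(3η).
On η ∈ ℝ each mode satisfies (sin(nη))″ = -n² sin(nη), so exp(-n²σ/2) sin(nη) solves the heat equation; by superposition u(η,σ) = Σ c_n exp(-n²σ/2) sin(nη).
Reading off the coefficients: c_1=-2, c_2=-3, c_3=1, so u(η,σ) = -3exp(-2σ)sin(2η) - 2exp(-σ/2)sin(η) + exp(-9σ/2)sin(3η).
Substituting back η = ξ - τ, σ = τ: w(ξ,τ) = u(ξ - τ, τ).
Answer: w(ξ, τ) = -3exp(-2τ)sin(2ξ - 2τ) - 2exp(-τ/2)sin(ξ - τ) + exp(-9τ/2)sin(3ξ - 3τ)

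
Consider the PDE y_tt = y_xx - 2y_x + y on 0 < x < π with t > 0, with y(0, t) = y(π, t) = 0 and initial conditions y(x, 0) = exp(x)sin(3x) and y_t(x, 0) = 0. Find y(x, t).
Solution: Substitute y = exp(x)u.
Then y_x = exp(x)(u_x + u), y_xx = exp(x)(u_xx + 2u_x + u), y_tt = exp(x)u_tt; substituting and dividing by exp(x), the lower-order terms cancel: u_tt = u_xx (standard wave equation).
Data for u: u(x,0) = exp(-x)y(x,0) = sin(3x); u_t(x,0) = exp(-x)y_t(x,0) = 0. The boundary conditions carry over: u(0,t) = u(π,t) = 0.
Separating variables: u = Σ [A_n cos(ω_n t) + B_n sin(ω_n t)] sin(nx), ω_n = n. From ICs: A_3=1.
So u(x,t) = sin(3x)cos(3t), and y(x,t) = exp(x)u(x,t).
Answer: y(x, t) = exp(x)sin(3x)cos(3t)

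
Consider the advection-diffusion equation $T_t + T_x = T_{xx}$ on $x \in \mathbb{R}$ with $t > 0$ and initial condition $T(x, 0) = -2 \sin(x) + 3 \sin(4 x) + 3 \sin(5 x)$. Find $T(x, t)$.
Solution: Change to a moving frame: let $\eta = x - t$, $\sigma = t$ and write $T(x,t) = u(\eta,\sigma)$.
By the chain rule $T_t = u_{\sigma} - u_{\eta}$, $T_x = u_{\eta}$, $T_{xx} = u_{\eta\eta}$.
Then $T_t + T_x = u_{\sigma}$: the advection term cancels and the PDE becomes the heat equation $u_{\sigma} = u_{\eta\eta}$ on $\eta \in \mathbb{R}$.
Initial data: $u(\eta,0) = T(\eta,0) = -2 \sin(\eta) + 3 \sin(4 \eta) + 3 \sin(5 \eta)$.
On $\eta \in \mathbb{R}$ each mode satisfies $(\sin(n\eta))'' = -n^2 \sin(n\eta)$, so $e^{-n^2\sigma} \sin(n\eta)$ solves the heat equation; by superposition $u(\eta,\sigma) = \sum c_n e^{-n^2\sigma} \sin(n\eta)$.
Reading off the coefficients: $c_1=-2, c_4=3, c_5=3$, so $u(\eta,\sigma) = -2 e^{-\sigma} \sin(\eta) + 3 e^{-16 \sigma} \sin(4 \eta) + 3 e^{-25 \sigma} \sin(5 \eta)$.
Substituting back $\eta = x - t$, $\sigma = t$: $T(x,t) = u(x - t, t)$.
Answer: $T(x, t) = 2 e^{-t} \sin(t - x) - 3 e^{-16 t} \sin(4 t - 4 x) - 3 e^{-25 t} \sin(5 t - 5 x)$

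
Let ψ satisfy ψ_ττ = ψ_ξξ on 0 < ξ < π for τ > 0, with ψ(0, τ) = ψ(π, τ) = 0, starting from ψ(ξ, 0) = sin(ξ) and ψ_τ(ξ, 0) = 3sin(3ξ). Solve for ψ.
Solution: Using separation of variables ψ = X(ξ)T(τ):
Eigenfunctions: sin(nξ), n = 1, 2, 3, ...
General solution: ψ(ξ, τ) = Σ [A_n cos(n τ) + B_n sin(n τ)] sin(nξ)
From ψ(ξ,0) = sin(ξ): A_1=1. From ψ_τ(ξ,0) = 3sin(3ξ), using ψ_τ(ξ,0) = Σ ω_n B_n sin(nξ) with ω_n = n: B_3 = 3/3 = 1.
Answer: ψ(ξ, τ) = sin(ξ)cos(τ) + sin(3ξ)sin(3τ)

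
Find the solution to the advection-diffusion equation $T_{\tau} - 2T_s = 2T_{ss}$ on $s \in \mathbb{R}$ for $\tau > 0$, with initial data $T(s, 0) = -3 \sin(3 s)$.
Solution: Moving frame: $\eta = s + 2\tau$, $\sigma = \tau$, $T = u(\eta,\sigma)$, so $T_{\tau} = u_{\sigma} + 2u_{\eta}$ and $T_{ss} = u_{\eta\eta}$.
Hence $T_{\tau} - 2T_s = u_{\sigma}$ and the PDE becomes the heat equation $u_{\sigma} = 2u_{\eta\eta}$ on $\eta \in \mathbb{R}$.
Initial data: $u(\eta,0) = T(\eta,0) = -3 \sin(3 \eta)$. Each mode $\sin(n\eta)$ decays as $e^{-2n^2\sigma}$ on $\mathbb{R}$, so $u(\eta,\sigma) = \sum c_n e^{-2n^2\sigma} \sin(n\eta)$ with $c_3=-3$: $u(\eta,\sigma) = -3 e^{-18 \sigma} \sin(3 \eta)$.
Substituting back: $T(s,\tau) = u(s + 2\tau, \tau)$.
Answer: $T(s, \tau) = -3 e^{-18 \tau} \sin(6 \tau + 3 s)$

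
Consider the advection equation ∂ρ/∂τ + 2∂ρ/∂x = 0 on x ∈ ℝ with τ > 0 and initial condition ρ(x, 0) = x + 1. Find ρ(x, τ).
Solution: By characteristics (dx/dτ = 2), ρ(x,τ) = f(x - 2τ) with f = ρ(·, 0).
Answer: ρ(x, τ) = x - 2τ + 1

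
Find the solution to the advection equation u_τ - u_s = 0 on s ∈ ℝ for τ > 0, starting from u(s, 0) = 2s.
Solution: By method of characteristics (waves move left with speed 1):
Along characteristics s + τ = const, u is constant, so u(s,τ) = f(s + τ) with f = u(·, 0).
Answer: u(s, τ) = 2s + 2τ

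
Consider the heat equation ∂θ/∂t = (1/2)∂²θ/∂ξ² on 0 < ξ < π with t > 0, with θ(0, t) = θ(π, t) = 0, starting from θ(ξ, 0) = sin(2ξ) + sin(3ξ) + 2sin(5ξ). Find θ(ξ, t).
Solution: Separating variables: θ = Σ c_n exp(-n²t/2) sin(nξ). From θ(ξ,0) = sin(2ξ) + sin(3ξ) + 2sin(5ξ): c_2=1, c_3=1, c_5=2.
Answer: θ(ξ, t) = exp(-2t)sin(2ξ) + exp(-9t/2)sin(3ξ) + 2exp(-25t/2)sin(5ξ)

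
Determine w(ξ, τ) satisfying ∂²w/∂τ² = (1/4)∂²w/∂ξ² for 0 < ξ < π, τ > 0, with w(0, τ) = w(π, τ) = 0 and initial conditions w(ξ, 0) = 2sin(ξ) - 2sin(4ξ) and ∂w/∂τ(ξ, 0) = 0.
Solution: Using separation of variables w = X(ξ)T(τ):
Eigenfunctions: sin(nξ), n = 1, 2, 3, ...
General solution: w(ξ, τ) = Σ [A_n cos(n τ/2) + B_n sin(n τ/2)] sin(nξ)
From w(ξ,0) = 2sin(ξ) - 2sin(4ξ): A_1=2, A_4=-2. From w_τ(ξ,0) = 0: all B_n = 0.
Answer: w(ξ, τ) = 2sin(ξ)cos(τ/2) - 2sin(4ξ)cos(2τ)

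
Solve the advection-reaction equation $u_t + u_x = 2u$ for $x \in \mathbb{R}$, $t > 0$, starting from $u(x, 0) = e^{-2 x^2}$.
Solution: Substitute $u = e^{2t}w$, i.e. $w = e^{-2t}u$.
By the product rule, $u_t = e^{2t}(w_t + 2w)$, $u_x = e^{2t}w_x$.
Substituting into the PDE and dividing by $e^{2t}$: $w_t + 2w + w_x = 2w$.
The lower-order terms cancel, leaving the standard advection equation $w_t + w_x = 0$.
Initial data for $w$: $w(x,0) = u(x,0) = e^{-2 x^2}$.
Solve for $w$:
  By method of characteristics (waves move right with speed 1):
  Along characteristics $x - t =$ const, $w$ is constant, so $w(x,t) = f(x - t)$ with $f = w( \cdot , 0)$.
Hence $w(x,t) = e^{-2 (-t + x)^2}$.
Transform back: $u(x,t) = e^{2t}w(x,t)$.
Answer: $u(x, t) = e^{2 t} e^{-2 (-t + x)^2}$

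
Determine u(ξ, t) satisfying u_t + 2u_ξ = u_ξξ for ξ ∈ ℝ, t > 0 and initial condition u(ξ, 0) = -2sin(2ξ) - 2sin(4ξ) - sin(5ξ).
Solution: Moving frame: η = ξ - 2t, σ = t, u = w(η,σ), so u_t = w_σ - 2w_η and u_ξξ = w_ηη.
Hence u_t + 2u_ξ = w_σ and the PDE becomes the heat equation w_σ = w_ηη on η ∈ ℝ.
Initial data: w(η,0) = u(η,0) = -2sin(2η) - 2sin(4η) - sin(5η). Each mode sin(nη) decays as exp(-n²σ) on ℝ, so w(η,σ) = Σ c_n exp(-n²σ) sin(nη) with c_2=-2, c_4=-2, c_5=-1: w(η,σ) = -2exp(-4σ)sin(2η) - 2exp(-16σ)sin(4η) - exp(-25σ)sin(5η).
Substituting back: u(ξ,t) = w(ξ - 2t, t).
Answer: u(ξ, t) = 2exp(-4t)sin(4t - 2ξ) + 2exp(-16t)sin(8t - 4ξ) + exp(-25t)sin(10t - 5ξ)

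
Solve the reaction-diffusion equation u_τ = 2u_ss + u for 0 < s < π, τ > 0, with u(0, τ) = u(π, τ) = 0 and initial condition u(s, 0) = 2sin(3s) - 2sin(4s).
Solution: Substitute u = exp(τ)w.
Then u_τ = exp(τ)(w_τ + w), u_ss = exp(τ)w_ss; substituting and dividing by exp(τ), the lower-order terms cancel: w_τ = 2w_ss (standard heat equation).
Data for w: w(s,0) = u(s,0) = 2sin(3s) - 2sin(4s). The boundary conditions carry over: w(0,τ) = w(π,τ) = 0.
Separating variables: w = Σ c_n exp(-2n²τ) sin(ns). From w(s,0) = 2sin(3s) - 2sin(4s): c_3=2, c_4=-2.
So w(s,τ) = 2exp(-18τ)sin(3s) - 2exp(-32τ)sin(4s), and u(s,τ) = exp(τ)w(s,τ).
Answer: u(s, τ) = 2exp(-17τ)sin(3s) - 2exp(-31τ)sin(4s)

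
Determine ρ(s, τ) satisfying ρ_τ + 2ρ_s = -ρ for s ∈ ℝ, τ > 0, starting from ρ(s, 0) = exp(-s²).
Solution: Substitute ρ = exp(-τ)u.
Then ρ_τ = exp(-τ)(u_τ - u), ρ_s = exp(-τ)u_s; substituting and dividing by exp(-τ), the lower-order terms cancel: u_τ + 2u_s = 0 (standard advection equation).
Data for u: u(s,0) = ρ(s,0) = exp(-s²).
By characteristics (ds/dτ = 2), u(s,τ) = f(s - 2τ) with f = u(·, 0).
So u(s,τ) = exp(-(s - 2τ)²), and ρ(s,τ) = exp(-τ)u(s,τ).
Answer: ρ(s, τ) = exp(-τ)exp(-(s - 2τ)²)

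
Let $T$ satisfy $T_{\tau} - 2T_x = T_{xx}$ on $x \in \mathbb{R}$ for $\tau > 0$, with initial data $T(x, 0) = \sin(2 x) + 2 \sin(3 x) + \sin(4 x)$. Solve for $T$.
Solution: Moving frame: $\eta = x + 2\tau$, $\sigma = \tau$, $T = u(\eta,\sigma)$, so $T_{\tau} = u_{\sigma} + 2u_{\eta}$ and $T_{xx} = u_{\eta\eta}$.
Hence $T_{\tau} - 2T_x = u_{\sigma}$ and the PDE becomes the heat equation $u_{\sigma} = u_{\eta\eta}$ on $\eta \in \mathbb{R}$.
Initial data: $u(\eta,0) = T(\eta,0) = \sin(2 \eta) + 2 \sin(3 \eta) + \sin(4 \eta)$. Each mode $\sin(n\eta)$ decays as $e^{-n^2\sigma}$ on $\mathbb{R}$, so $u(\eta,\sigma) = \sum c_n e^{-n^2\sigma} \sin(n\eta)$ with $c_2=1, c_3=2, c_4=1$: $u(\eta,\sigma) = e^{-4 \sigma} \sin(2 \eta) + 2 e^{-9 \sigma} \sin(3 \eta) + e^{-16 \sigma} \sin(4 \eta)$.
Substituting back: $T(x,\tau) = u(x + 2\tau, \tau)$.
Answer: $T(x, \tau) = e^{-4 \tau} \sin(4 \tau + 2 x) + 2 e^{-9 \tau} \sin(6 \tau + 3 x) + e^{-16 \tau} \sin(8 \tau + 4 x)$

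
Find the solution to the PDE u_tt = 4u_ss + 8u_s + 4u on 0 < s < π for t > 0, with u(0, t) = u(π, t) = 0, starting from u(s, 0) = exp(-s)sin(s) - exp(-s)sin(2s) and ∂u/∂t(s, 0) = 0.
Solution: Substitute u = exp(-s)w, i.e. w = exp(s)u.
By the product rule, u_s = exp(-s)(w_s - w), u_ss = exp(-s)(w_ss - 2w_s + w), u_tt = exp(-s)w_tt.
Substituting into the PDE and dividing by exp(-s): w_tt = 4(w_ss - 2w_s + w) + 8(w_s - w) + 4w.
The lower-order terms cancel, leaving the standard wave equation w_tt = 4w_ss.
Initial data for w: w(s,0) = exp(s)u(s,0) = sin(s) - sin(2s); w_t(s,0) = exp(s)u_t(s,0) = 0. The boundary conditions carry over: w(0,t) = w(π,t) = 0.
Solve for w:
  Using separation of variables w = X(s)T(t):
  Eigenfunctions: sin(ns), n = 1, 2, 3, ...
  General solution: w(s, t) = Σ [A_n cos(2n t) + B_n sin(2n t)] sin(ns)
  From w(s,0) = sin(s) - sin(2s): A_1=1, A_2=-1. From w_t(s,0) = 0: all B_n = 0.
Hence w(s,t) = sin(s)cos(2t) - sin(2s)cos(4t).
Transform back: u(s,t) = exp(-s)w(s,t).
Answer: u(s, t) = exp(-s)sin(s)cos(2t) - exp(-s)sin(2s)cos(4t)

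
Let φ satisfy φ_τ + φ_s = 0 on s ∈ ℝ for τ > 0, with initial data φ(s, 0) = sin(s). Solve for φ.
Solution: By characteristics (ds/dτ = 1), φ(s,τ) = f(s - τ) with f = φ(·, 0).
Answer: φ(s, τ) = sin(s - τ)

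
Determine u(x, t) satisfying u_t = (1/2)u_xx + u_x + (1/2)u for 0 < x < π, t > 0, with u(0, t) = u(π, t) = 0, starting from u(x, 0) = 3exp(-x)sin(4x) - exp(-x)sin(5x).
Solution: Substitute u = exp(-x)w, i.e. w = exp(x)u.
By the product rule, u_x = exp(-x)(w_x - w), u_xx = exp(-x)(w_xx - 2w_x + w), u_t = exp(-x)w_t.
Substituting into the PDE and dividing by exp(-x): w_t = (1/2)(w_xx - 2w_x + w) + (w_x - w) + (1/2)w.
The lower-order terms cancel, leaving the standard heat equation w_t = (1/2)w_xx.
Initial data for w: w(x,0) = exp(x)u(x,0) = 3sin(4x) - sin(5x). The boundary conditions carry over: w(0,t) = w(π,t) = 0.
Solve for w:
  Using separation of variables w = X(x)T(t):
  Eigenfunctions: sin(nx), n = 1, 2, 3, ...
  General solution: w(x, t) = Σ c_n sin(nx) exp(-n² t/2)
  Matching w(x,0) = 3sin(4x) - sin(5x) term by term: c_4=3, c_5=-1.
Hence w(x,t) = 3exp(-8t)sin(4x) - exp(-25t/2)sin(5x).
Transform back: u(x,t) = exp(-x)w(x,t).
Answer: u(x, t) = 3exp(-8t)exp(-x)sin(4x) - exp(-25t/2)exp(-x)sin(5x)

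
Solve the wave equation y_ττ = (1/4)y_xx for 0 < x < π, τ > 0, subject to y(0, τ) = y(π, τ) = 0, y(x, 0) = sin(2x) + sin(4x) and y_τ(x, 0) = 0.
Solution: Separating variables: y = Σ [A_n cos(ω_n τ) + B_n sin(ω_n τ)] sin(nx), ω_n = n/2. From ICs: A_2=1, A_4=1.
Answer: y(x, τ) = sin(2x)cos(τ) + sin(4x)cos(2τ)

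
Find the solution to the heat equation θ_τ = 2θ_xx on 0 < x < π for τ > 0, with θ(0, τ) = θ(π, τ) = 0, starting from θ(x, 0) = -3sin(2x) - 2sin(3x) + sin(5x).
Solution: Separating variables: θ = Σ c_n exp(-2n²τ) sin(nx). From θ(x,0) = -3sin(2x) - 2sin(3x) + sin(5x): c_2=-3, c_3=-2, c_5=1.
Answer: θ(x, τ) = -3exp(-8τ)sin(2x) - 2exp(-18τ)sin(3x) + exp(-50τ)sin(5x)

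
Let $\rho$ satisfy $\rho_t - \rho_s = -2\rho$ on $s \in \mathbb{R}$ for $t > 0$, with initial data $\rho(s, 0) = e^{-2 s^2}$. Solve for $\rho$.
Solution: Substitute $\rho = e^{-2t}u$, i.e. $u = e^{2t}\rho$.
By the product rule, $\rho_t = e^{-2t}(u_t - 2u)$, $\rho_s = e^{-2t}u_s$.
Substituting into the PDE and dividing by $e^{-2t}$: $u_t - 2u - u_s = -2u$.
The lower-order terms cancel, leaving the standard advection equation $u_t - u_s = 0$.
Initial data for $u$: $u(s,0) = \rho(s,0) = e^{-2 s^2}$.
Solve for $u$:
  By method of characteristics (waves move left with speed 1):
  Along characteristics $s + t =$ const, $u$ is constant, so $u(s,t) = f(s + t)$ with $f = u( \cdot , 0)$.
Hence $u(s,t) = e^{-2 (s + t)^2}$.
Transform back: $\rho(s,t) = e^{-2t}u(s,t)$.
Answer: $\rho(s, t) = e^{-2 t} e^{-2 (s + t)^2}$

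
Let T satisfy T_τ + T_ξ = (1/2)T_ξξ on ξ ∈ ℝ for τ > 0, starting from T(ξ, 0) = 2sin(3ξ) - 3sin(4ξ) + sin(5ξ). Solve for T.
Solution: Change to a moving frame: let η = ξ - τ, σ = τ and write T(ξ,τ) = u(η,σ).
By the chain rule T_τ = u_σ - u_η, T_ξ = u_η, T_ξξ = u_ηη.
Then T_τ + T_ξ = u_σ: the advection term cancels and the PDE becomes the heat equation u_σ = (1/2)u_ηη on η ∈ ℝ.
Initial data: u(η,0) = T(η,0) = 2sin(3η) - 3sin(4η) + sin(5η).
On η ∈ ℝ each mode satisfies (sin(nη))″ = -n² sin(nη), so exp(-n²σ/2) sin(nη) solves the heat equation; by superposition u(η,σ) = Σ c_n exp(-n²σ/2) sin(nη).
Reading off the coefficients: c_3=2, c_4=-3, c_5=1, so u(η,σ) = -3exp(-8σ)sin(4η) + 2exp(-9σ/2)sin(3η) + exp(-25σ/2)sin(5η).
Substituting back η = ξ - τ, σ = τ: T(ξ,τ) = u(ξ - τ, τ).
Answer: T(ξ, τ) = -3exp(-8τ)sin(4ξ - 4τ) + 2exp(-9τ/2)sin(3ξ - 3τ) + exp(-25τ/2)sin(5ξ - 5τ)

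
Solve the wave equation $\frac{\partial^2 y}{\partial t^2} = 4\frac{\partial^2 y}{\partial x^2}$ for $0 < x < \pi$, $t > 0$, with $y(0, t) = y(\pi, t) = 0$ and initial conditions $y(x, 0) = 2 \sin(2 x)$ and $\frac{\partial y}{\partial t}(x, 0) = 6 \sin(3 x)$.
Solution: Separating variables: $y = \sum [A_n \cos(\omega_n t) + B_n \sin(\omega_n t)] \sin(nx)$, $\omega_n = 2n$. From ICs ($B_n$ = velocity coefficient / $\omega_n$): $A_2=2, B_3=1$.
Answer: $y(x, t) = \sin(6 t) \sin(3 x) + 2 \sin(2 x) \cos(4 t)$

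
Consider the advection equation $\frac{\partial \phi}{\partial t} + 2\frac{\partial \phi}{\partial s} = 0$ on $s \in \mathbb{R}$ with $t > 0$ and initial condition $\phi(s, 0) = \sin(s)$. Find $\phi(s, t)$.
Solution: By method of characteristics (waves move right with speed 2):
Along characteristics $s - 2t =$ const, $\phi$ is constant, so $\phi(s,t) = f(s - 2t)$ with $f = \phi( \cdot , 0)$.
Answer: $\phi(s, t) = \sin(s - 2 t)$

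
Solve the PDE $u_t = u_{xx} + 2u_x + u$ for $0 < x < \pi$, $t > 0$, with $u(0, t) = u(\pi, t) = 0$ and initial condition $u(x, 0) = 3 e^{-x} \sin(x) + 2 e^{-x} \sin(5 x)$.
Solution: Substitute $u = e^{-x}w$, i.e. $w = e^{x}u$.
By the product rule, $u_x = e^{-x}(w_x - w)$, $u_{xx} = e^{-x}(w_{xx} - 2w_x + w)$, $u_t = e^{-x}w_t$.
Substituting into the PDE and dividing by $e^{-x}$: $w_t = (w_{xx} - 2w_x + w) + 2(w_x - w) + w$.
The lower-order terms cancel, leaving the standard heat equation $w_t = w_{xx}$.
Initial data for $w$: $w(x,0) = e^{x}u(x,0) = 3 \sin(x) + 2 \sin(5 x)$. The boundary conditions carry over: $w(0,t) = w(\pi,t) = 0$.
Solve for $w$:
  Using separation of variables $w = X(x)T(t)$:
  Eigenfunctions: $\sin(nx)$, $n = 1, 2, 3, \ldots$
  General solution: $w(x, t) = \sum c_n \sin(nx) e^{-n^2 t}$
  Matching $w(x,0) = 3 \sin(x) + 2 \sin(5 x)$ term by term: $c_1=3, c_5=2$.
Hence $w(x,t) = 3 e^{-t} \sin(x) + 2 e^{-25 t} \sin(5 x)$.
Transform back: $u(x,t) = e^{-x}w(x,t)$.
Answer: $u(x, t) = 3 e^{-t} e^{-x} \sin(x) + 2 e^{-25 t} e^{-x} \sin(5 x)$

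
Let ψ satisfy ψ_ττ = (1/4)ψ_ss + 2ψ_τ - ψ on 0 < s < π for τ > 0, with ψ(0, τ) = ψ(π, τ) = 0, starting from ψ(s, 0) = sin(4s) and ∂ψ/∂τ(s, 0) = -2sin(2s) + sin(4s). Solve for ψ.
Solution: Substitute ψ = exp(τ)u.
Then ψ_τ = exp(τ)(u_τ + u), ψ_ττ = exp(τ)(u_ττ + 2u_τ + u), ψ_ss = exp(τ)u_ss; substituting and dividing by exp(τ), the lower-order terms cancel: u_ττ = (1/4)u_ss (standard wave equation).
Data for u: u(s,0) = ψ(s,0) = sin(4s); u_τ(s,0) = ψ_τ(s,0) - ψ(s,0) = -2sin(2s). The boundary conditions carry over: u(0,τ) = u(π,τ) = 0.
Separating variables: u = Σ [A_n cos(ω_n τ) + B_n sin(ω_n τ)] sin(ns), ω_n = n/2. From ICs (B_n = velocity coefficient / ω_n): A_4=1, B_2=-2.
So u(s,τ) = -2sin(2s)sin(τ) + sin(4s)cos(2τ), and ψ(s,τ) = exp(τ)u(s,τ).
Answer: ψ(s, τ) = -2exp(τ)sin(2s)sin(τ) + exp(τ)sin(4s)cos(2τ)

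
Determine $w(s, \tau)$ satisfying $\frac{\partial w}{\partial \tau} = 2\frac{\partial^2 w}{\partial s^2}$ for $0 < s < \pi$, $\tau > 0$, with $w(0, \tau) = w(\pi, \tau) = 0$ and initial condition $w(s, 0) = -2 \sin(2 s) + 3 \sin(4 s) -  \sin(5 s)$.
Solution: Separating variables: $w = \sum c_n e^{-2n^2\tau} \sin(ns)$. From $w(s,0) = -2 \sin(2 s) + 3 \sin(4 s) - \sin(5 s)$: $c_2=-2, c_4=3, c_5=-1$.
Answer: $w(s, \tau) = -2 e^{-8 \tau} \sin(2 s) + 3 e^{-32 \tau} \sin(4 s) -  e^{-50 \tau} \sin(5 s)$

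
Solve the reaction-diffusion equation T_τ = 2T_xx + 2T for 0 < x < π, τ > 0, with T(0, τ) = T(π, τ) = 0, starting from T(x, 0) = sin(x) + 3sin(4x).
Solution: Substitute T = exp(2τ)u, i.e. u = exp(-2τ)T.
By the product rule, T_τ = exp(2τ)(u_τ + 2u), T_xx = exp(2τ)u_xx.
Substituting into the PDE and dividing by exp(2τ): u_τ + 2u = 2u_xx + 2u.
The lower-order terms cancel, leaving the standard heat equation u_τ = 2u_xx.
Initial data for u: u(x,0) = T(x,0) = sin(x) + 3sin(4x). The boundary conditions carry over: u(0,τ) = u(π,τ) = 0.
Solve for u:
  Using separation of variables u = X(x)G(τ):
  Eigenfunctions: sin(nx), n = 1, 2, 3, ...
  General solution: u(x, τ) = Σ c_n sin(nx) exp(-2n² τ)
  Matching u(x,0) = sin(x) + 3sin(4x) term by term: c_1=1, c_4=3.
Hence u(x,τ) = exp(-2τ)sin(x) + 3exp(-32τ)sin(4x).
Transform back: T(x,τ) = exp(2τ)u(x,τ).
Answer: T(x, τ) = sin(x) + 3exp(-30τ)sin(4x)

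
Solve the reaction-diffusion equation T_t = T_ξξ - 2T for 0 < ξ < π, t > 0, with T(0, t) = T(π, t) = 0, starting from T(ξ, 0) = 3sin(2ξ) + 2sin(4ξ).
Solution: Substitute T = exp(-2t)u, i.e. u = exp(2t)T.
By the product rule, T_t = exp(-2t)(u_t - 2u), T_ξξ = exp(-2t)u_ξξ.
Substituting into the PDE and dividing by exp(-2t): u_t - 2u = u_ξξ - 2u.
The lower-order terms cancel, leaving the standard heat equation u_t = u_ξξ.
Initial data for u: u(ξ,0) = T(ξ,0) = 3sin(2ξ) + 2sin(4ξ). The boundary conditions carry over: u(0,t) = u(π,t) = 0.
Solve for u:
  Using separation of variables u = X(ξ)G(t):
  Eigenfunctions: sin(nξ), n = 1, 2, 3, ...
  General solution: u(ξ, t) = Σ c_n sin(nξ) exp(-n² t)
  Matching u(ξ,0) = 3sin(2ξ) + 2sin(4ξ) term by term: c_2=3, c_4=2.
Hence u(ξ,t) = 3exp(-4t)sin(2ξ) + 2exp(-16t)sin(4ξ).
Transform back: T(ξ,t) = exp(-2t)u(ξ,t).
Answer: T(ξ, t) = 3exp(-6t)sin(2ξ) + 2exp(-18t)sin(4ξ)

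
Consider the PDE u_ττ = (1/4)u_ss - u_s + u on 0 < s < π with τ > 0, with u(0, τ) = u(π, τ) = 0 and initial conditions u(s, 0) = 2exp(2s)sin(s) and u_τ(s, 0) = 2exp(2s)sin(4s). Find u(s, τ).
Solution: Substitute u = exp(2s)w, i.e. w = exp(-2s)u.
By the product rule, u_s = exp(2s)(w_s + 2w), u_ss = exp(2s)(w_ss + 4w_s + 4w), u_ττ = exp(2s)w_ττ.
Substituting into the PDE and dividing by exp(2s): w_ττ = (1/4)(w_ss + 4w_s + 4w) - (w_s + 2w) + w.
The lower-order terms cancel, leaving the standard wave equation w_ττ = (1/4)w_ss.
Initial data for w: w(s,0) = exp(-2s)u(s,0) = 2sin(s); w_τ(s,0) = exp(-2s)u_τ(s,0) = 2sin(4s). The boundary conditions carry over: w(0,τ) = w(π,τ) = 0.
Solve for w:
  Using separation of variables w = X(s)T(τ):
  Eigenfunctions: sin(ns), n = 1, 2, 3, ...
  General solution: w(s, τ) = Σ [A_n cos(n τ/2) + B_n sin(n τ/2)] sin(ns)
  From w(s,0) = 2sin(s): A_1=2. From w_τ(s,0) = 2sin(4s), using w_τ(s,0) = Σ ω_n B_n sin(ns) with ω_n = n/2: B_4 = 2/2 = 1.
Hence w(s,τ) = 2sin(s)cos(τ/2) + sin(4s)sin(2τ).
Transform back: u(s,τ) = exp(2s)w(s,τ).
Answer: u(s, τ) = 2exp(2s)sin(s)cos(τ/2) + exp(2s)sin(4s)sin(2τ)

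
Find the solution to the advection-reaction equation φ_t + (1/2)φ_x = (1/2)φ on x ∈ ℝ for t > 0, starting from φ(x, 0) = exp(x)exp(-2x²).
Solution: Substitute φ = exp(x)u, i.e. u = exp(-x)φ.
By the product rule, φ_x = exp(x)(u_x + u), φ_t = exp(x)u_t.
Substituting into the PDE and dividing by exp(x): u_t + (1/2)(u_x + u) = (1/2)u.
The lower-order terms cancel, leaving the standard advection equation u_t + (1/2)u_x = 0.
Initial data for u: u(x,0) = exp(-x)φ(x,0) = exp(-2x²).
Solve for u:
  By method of characteristics (waves move right with speed 1/2):
  Along characteristics x - (1/2)t = const, u is constant, so u(x,t) = f(x - (1/2)t) with f = u(·, 0).
Hence u(x,t) = exp(-2(-t/2 + x)²).
Transform back: φ(x,t) = exp(x)u(x,t).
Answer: φ(x, t) = exp(x)exp(-2(-t/2 + x)²)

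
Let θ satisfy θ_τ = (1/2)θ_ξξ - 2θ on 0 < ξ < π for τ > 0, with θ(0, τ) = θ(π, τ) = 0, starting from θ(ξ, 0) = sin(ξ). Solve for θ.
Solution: Substitute θ = exp(-2τ)u.
Then θ_τ = exp(-2τ)(u_τ - 2u), θ_ξξ = exp(-2τ)u_ξξ; substituting and dividing by exp(-2τ), the lower-order terms cancel: u_τ = (1/2)u_ξξ (standard heat equation).
Data for u: u(ξ,0) = θ(ξ,0) = sin(ξ). The boundary conditions carry over: u(0,τ) = u(π,τ) = 0.
Separating variables: u = Σ c_n exp(-n²τ/2) sin(nξ). From u(ξ,0) = sin(ξ): c_1=1.
So u(ξ,τ) = exp(-τ/2)sin(ξ), and θ(ξ,τ) = exp(-2τ)u(ξ,τ).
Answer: θ(ξ, τ) = exp(-5τ/2)sin(ξ)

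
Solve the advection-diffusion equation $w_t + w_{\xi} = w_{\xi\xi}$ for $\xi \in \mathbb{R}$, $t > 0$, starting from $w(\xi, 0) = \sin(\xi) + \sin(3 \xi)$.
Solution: Moving frame: $\eta = \xi - t$, $\sigma = t$, $w = u(\eta,\sigma)$, so $w_t = u_{\sigma} - u_{\eta}$ and $w_{\xi\xi} = u_{\eta\eta}$.
Hence $w_t + w_{\xi} = u_{\sigma}$ and the PDE becomes the heat equation $u_{\sigma} = u_{\eta\eta}$ on $\eta \in \mathbb{R}$.
Initial data: $u(\eta,0) = w(\eta,0) = \sin(\eta) + \sin(3 \eta)$. Each mode $\sin(n\eta)$ decays as $e^{-n^2\sigma}$ on $\mathbb{R}$, so $u(\eta,\sigma) = \sum c_n e^{-n^2\sigma} \sin(n\eta)$ with $c_1=1, c_3=1$: $u(\eta,\sigma) = e^{-\sigma} \sin(\eta) + e^{-9 \sigma} \sin(3 \eta)$.
Substituting back: $w(\xi,t) = u(\xi - t, t)$.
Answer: $w(\xi, t) = e^{-t} \sin(\xi - t) + e^{-9 t} \sin(3 \xi - 3 t)$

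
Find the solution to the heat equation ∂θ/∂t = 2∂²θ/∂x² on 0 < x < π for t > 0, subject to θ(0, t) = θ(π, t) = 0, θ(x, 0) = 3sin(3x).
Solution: Separating variables: θ = Σ c_n exp(-2n²t) sin(nx). From θ(x,0) = 3sin(3x): c_3=3.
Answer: θ(x, t) = 3exp(-18t)sin(3x)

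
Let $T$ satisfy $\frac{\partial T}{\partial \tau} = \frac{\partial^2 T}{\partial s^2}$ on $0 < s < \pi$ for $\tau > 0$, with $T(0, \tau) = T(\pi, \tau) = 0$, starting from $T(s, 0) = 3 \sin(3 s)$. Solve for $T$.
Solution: Using separation of variables $T = X(s)G(\tau)$:
Eigenfunctions: $\sin(ns)$, $n = 1, 2, 3, \ldots$
General solution: $T(s, \tau) = \sum c_n \sin(ns) e^{-n^2 \tau}$
Matching $T(s,0) = 3 \sin(3 s)$ term by term: $c_3=3$.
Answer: $T(s, \tau) = 3 e^{-9 \tau} \sin(3 s)$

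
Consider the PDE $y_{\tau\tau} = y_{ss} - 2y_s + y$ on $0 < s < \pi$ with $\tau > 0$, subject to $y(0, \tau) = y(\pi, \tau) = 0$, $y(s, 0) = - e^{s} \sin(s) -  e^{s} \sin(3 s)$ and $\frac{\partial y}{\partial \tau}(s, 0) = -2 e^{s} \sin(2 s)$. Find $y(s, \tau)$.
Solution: Substitute $y = e^{s}u$.
Then $y_s = e^{s}(u_s + u)$, $y_{ss} = e^{s}(u_{ss} + 2u_s + u)$, $y_{\tau\tau} = e^{s}u_{\tau\tau}$; substituting and dividing by $e^{s}$, the lower-order terms cancel: $u_{\tau\tau} = u_{ss}$ (standard wave equation).
Data for $u$: $u(s,0) = e^{-s}y(s,0) = - \sin(s) - \sin(3 s)$; $u_{\tau}(s,0) = e^{-s}y_{\tau}(s,0) = -2 \sin(2 s)$. The boundary conditions carry over: $u(0,\tau) = u(\pi,\tau) = 0$.
Separating variables: $u = \sum [A_n \cos(\omega_n \tau) + B_n \sin(\omega_n \tau)] \sin(ns)$, $\omega_n = n$. From ICs ($B_n$ = velocity coefficient / $\omega_n$): $A_1=-1, A_3=-1, B_2=-1$.
So $u(s,\tau) = - \sin(s) \cos(\tau) - \sin(2 s) \sin(2 \tau) - \sin(3 s) \cos(3 \tau)$, and $y(s,\tau) = e^{s}u(s,\tau)$.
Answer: $y(s, \tau) = - e^{s} \sin(2 \tau) \sin(2 s) -  e^{s} \sin(s) \cos(\tau) -  e^{s} \sin(3 s) \cos(3 \tau)$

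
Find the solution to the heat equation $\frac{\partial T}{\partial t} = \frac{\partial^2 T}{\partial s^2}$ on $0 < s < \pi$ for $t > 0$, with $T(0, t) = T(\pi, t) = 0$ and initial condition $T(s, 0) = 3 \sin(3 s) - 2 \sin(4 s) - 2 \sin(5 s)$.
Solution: Separating variables: $T = \sum c_n e^{-n^2t} \sin(ns)$. From $T(s,0) = 3 \sin(3 s) - 2 \sin(4 s) - 2 \sin(5 s)$: $c_3=3, c_4=-2, c_5=-2$.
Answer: $T(s, t) = 3 e^{-9 t} \sin(3 s) - 2 e^{-16 t} \sin(4 s) - 2 e^{-25 t} \sin(5 s)$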